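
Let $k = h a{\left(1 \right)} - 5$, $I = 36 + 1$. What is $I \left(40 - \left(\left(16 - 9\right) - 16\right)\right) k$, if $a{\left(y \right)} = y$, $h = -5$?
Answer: $-18130$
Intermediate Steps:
$I = 37$
$k = -10$ ($k = \left(-5\right) 1 - 5 = -5 - 5 = -10$)
$I \left(40 - \left(\left(16 - 9\right) - 16\right)\right) k = 37 \left(40 - \left(\left(16 - 9\right) - 16\right)\right) \left(-10\right) = 37 \left(40 - \left(7 - 16\right)\right) \left(-10\right) = 37 \left(40 - -9\right) \left(-10\right) = 37 \left(40 + 9\right) \left(-10\right) = 37 \cdot 49 \left(-10\right) = 1813 \left(-10\right) = -18130$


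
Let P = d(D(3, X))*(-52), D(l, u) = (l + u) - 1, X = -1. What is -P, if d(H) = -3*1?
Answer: -156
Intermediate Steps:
D(l, u) = -1 + l + u
d(H) = -3
P = 156 (P = -3*(-52) = 156)
-P = -1*156 = -156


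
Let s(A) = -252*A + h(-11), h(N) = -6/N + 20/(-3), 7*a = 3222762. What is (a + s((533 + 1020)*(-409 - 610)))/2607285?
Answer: 92227247216/602282835 ≈ 153.13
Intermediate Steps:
a = 3222762/7 (a = (1/7)*3222762 = 3222762/7 ≈ 4.6039e+5)
h(N) = -20/3 - 6/N (h(N) = -6/N + 20*(-1/3) = -6/N - 20/3 = -20/3 - 6/N)
s(A) = -202/33 - 252*A (s(A) = -252*A + (-20/3 - 6/(-11)) = -252*A + (-20/3 - 6*(-1/11)) = -252*A + (-20/3 + 6/11) = -252*A - 202/33 = -202/33 - 252*A)
(a + s((533 + 1020)*(-409 - 610)))/2607285 = (3222762/7 + (-202/33 - 252*(533 + 1020)*(-409 - 610)))/2607285 = (3222762/7 + (-202/33 - 391356*(-1019)))*(1/2607285) = (3222762/7 + (-202/33 - 252*(-1582507)))*(1/2607285) = (3222762/7 + (-202/33 + 398791764))*(1/2607285) = (3222762/7 + 13160128010/33)*(1/2607285) = (92227247216/231)*(1/2607285) = 92227247216/602282835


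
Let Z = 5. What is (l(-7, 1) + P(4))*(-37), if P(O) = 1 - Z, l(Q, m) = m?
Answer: 111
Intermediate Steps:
P(O) = -4 (P(O) = 1 - 1*5 = 1 - 5 = -4)
(l(-7, 1) + P(4))*(-37) = (1 - 4)*(-37) = -3*(-37) = 111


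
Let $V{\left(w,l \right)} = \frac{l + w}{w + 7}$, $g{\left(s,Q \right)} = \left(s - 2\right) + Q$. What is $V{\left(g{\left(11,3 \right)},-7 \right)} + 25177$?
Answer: $\frac{478368}{19} \approx 25177.0$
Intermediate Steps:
$g{\left(s,Q \right)} = -2 + Q + s$ ($g{\left(s,Q \right)} = \left(-2 + s\right) + Q = -2 + Q + s$)
$V{\left(w,l \right)} = \frac{l + w}{7 + w}$
$V{\left(g{\left(11,3 \right)},-7 \right)} + 25177 = \frac{-7 + \left(-2 + 3 + 11\right)}{7 + \left(-2 + 3 + 11\right)} + 25177 = \frac{-7 + 12}{7 + 12} + 25177 = \frac{1}{19} \cdot 5 + 25177 = \frac{5}{19} + 25177 = \frac{478368}{19}$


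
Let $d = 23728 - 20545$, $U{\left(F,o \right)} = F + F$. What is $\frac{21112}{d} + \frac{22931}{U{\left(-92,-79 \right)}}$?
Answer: $- \frac{3004555}{25464} \approx -117.99$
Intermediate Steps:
$U{\left(F,o \right)} = 2 F$
$d = 3183$
$\frac{21112}{d} + \frac{22931}{U{\left(-92,-79 \right)}} = \frac{21112}{3183} + \frac{22931}{2 \left(-92\right)} = 21112 \cdot \frac{1}{3183} + \frac{22931}{-184} = \frac{21112}{3183} + 22931 \left(- \frac{1}{184}\right) = \frac{21112}{3183} - \frac{997}{8} = - \frac{3004555}{25464}$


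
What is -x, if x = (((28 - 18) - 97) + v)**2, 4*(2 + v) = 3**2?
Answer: -120409/16 ≈ -7525.6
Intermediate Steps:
v = 1/4 (v = -2 + (1/4)*3**2 = -2 + (1/4)*9 = -2 + 9/4 = 1/4 ≈ 0.25000)
x = 120409/16 (x = (((28 - 18) - 97) + 1/4)**2 = ((10 - 97) + 1/4)**2 = (-87 + 1/4)**2 = (-347/4)**2 = 120409/16 ≈ 7525.6)
-x = -1*120409/16 = -120409/16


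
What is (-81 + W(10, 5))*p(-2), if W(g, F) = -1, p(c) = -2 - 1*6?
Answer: 656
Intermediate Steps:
p(c) = -8 (p(c) = -2 - 6 = -8)
(-81 + W(10, 5))*p(-2) = (-81 - 1)*(-8) = -82*(-8) = 656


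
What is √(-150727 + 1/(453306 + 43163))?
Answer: I*√37151412220861178/496469 ≈ 388.24*I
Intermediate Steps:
√(-150727 + 1/(453306 + 43163)) = √(-150727 + 1/496469) = √(-74831282962/496469) = I*√37151412220861178/496469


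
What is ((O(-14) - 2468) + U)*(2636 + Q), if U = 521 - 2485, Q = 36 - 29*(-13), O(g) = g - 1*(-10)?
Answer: -13525364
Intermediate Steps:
O(g) = 10 + g (O(g) = g + 10 = 10 + g)
Q = 413 (Q = 36 + 377 = 413)
U = -1964
((O(-14) - 2468) + U)*(2636 + Q) = (((10 - 14) - 2468) - 1964)*(2636 + 413) = ((-4 - 2468) - 1964)*3049 = (-2472 - 1964)*3049 = -4436*3049 = -13525364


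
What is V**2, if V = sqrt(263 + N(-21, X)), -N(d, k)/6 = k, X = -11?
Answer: 329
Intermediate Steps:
N(d, k) = -6*k
V = sqrt(329) (V = sqrt(263 - 6*(-11)) = sqrt(263 + 66) = sqrt(329) ≈ 18.138)
V**2 = (sqrt(329))**2 = 329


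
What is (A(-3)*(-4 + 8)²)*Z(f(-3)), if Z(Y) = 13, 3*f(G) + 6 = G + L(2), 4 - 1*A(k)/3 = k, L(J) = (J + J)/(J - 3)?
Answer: 4368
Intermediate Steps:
L(J) = 2*J/(-3 + J) (L(J) = (2*J)/(-3 + J) = 2*J/(-3 + J))
A(k) = 12 - 3*k
f(G) = -10/3 + G/3 (f(G) = -2 + (G + 2*2/(-3 + 2))/3 = -2 + (G + 2*2/(-1))/3 = -2 + (G + 2*2*(-1))/3 = -2 + (G - 4)/3 = -2 + (-4 + G)/3 = -2 + (-4/3 + G/3) = -10/3 + G/3)
(A(-3)*(-4 + 8)²)*Z(f(-3)) = ((12 - 3*(-3))*(-4 + 8)²)*13 = ((12 + 9)*4²)*13 = (21*16)*13 = 336*13 = 4368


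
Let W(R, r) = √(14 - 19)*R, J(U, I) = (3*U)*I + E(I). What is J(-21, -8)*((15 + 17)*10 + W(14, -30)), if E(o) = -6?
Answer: 159360 + 6972*I*√5 ≈ 1.5936e+5 + 15590.0*I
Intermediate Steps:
J(U, I) = -6 + 3*I*U (J(U, I) = (3*U)*I - 6 = 3*I*U - 6 = -6 + 3*I*U)
W(R, r) = I*R*√5 (W(R, r) = √(-5)*R = (I*√5)*R = I*R*√5)
J(-21, -8)*((15 + 17)*10 + W(14, -30)) = (-6 + 3*(-8)*(-21))*((15 + 17)*10 + I*14*√5) = (-6 + 504)*(32*10 + 14*I*√5) = 498*(320 + 14*I*√5) = 159360 + 6972*I*√5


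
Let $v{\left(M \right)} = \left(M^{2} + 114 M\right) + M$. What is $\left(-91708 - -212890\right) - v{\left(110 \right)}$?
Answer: $96432$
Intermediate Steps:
$v{\left(M \right)} = M^{2} + 115 M$
$\left(-91708 - -212890\right) - v{\left(110 \right)} = \left(-91708 - -212890\right) - 110 \left(115 + 110\right) = \left(-91708 + 212890\right) - 110 \cdot 225 = 121182 - 24750 = 96432$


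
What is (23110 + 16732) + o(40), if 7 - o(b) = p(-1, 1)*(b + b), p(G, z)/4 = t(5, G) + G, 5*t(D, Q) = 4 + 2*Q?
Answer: 40041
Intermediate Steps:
t(D, Q) = ⅘ + 2*Q/5 (t(D, Q) = (4 + 2*Q)/5 = ⅘ + 2*Q/5)
p(G, z) = 16/5 + 28*G/5 (p(G, z) = 4*((⅘ + 2*G/5) + G) = 4*(⅘ + 7*G/5) = 16/5 + 28*G/5)
o(b) = 7 + 24*b/5 (o(b) = 7 - (16/5 + (28/5)*(-1))*(b + b) = 7 - (16/5 - 28/5)*2*b = 7 - (-12)*2*b/5 = 7 - (-24)*b/5 = 7 + 24*b/5)
(23110 + 16732) + o(40) = (23110 + 16732) + (7 + (24/5)*40) = 39842 + (7 + 192) = 39842 + 199 = 40041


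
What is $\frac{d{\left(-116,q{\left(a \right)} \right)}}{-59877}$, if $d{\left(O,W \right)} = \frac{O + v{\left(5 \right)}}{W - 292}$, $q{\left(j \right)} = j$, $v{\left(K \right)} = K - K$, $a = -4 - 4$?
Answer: $- \frac{29}{4490775} \approx -6.4577 \cdot 10^{-6}$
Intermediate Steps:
$a = -8$
$v{\left(K \right)} = 0$
$d{\left(O,W \right)} = \frac{O}{-292 + W}$ ($d{\left(O,W \right)} = \frac{O + 0}{W - 292} = \frac{O}{-292 + W}$)
$\frac{d{\left(-116,q{\left(a \right)} \right)}}{-59877} = \frac{\left(-116\right) \frac{1}{-292 - 8}}{-59877} = - \frac{116}{-300} \left(- \frac{1}{59877}\right) = \left(-116\right) \left(- \frac{1}{300}\right) \left(- \frac{1}{59877}\right) = \frac{29}{75} \left(- \frac{1}{59877}\right) = - \frac{29}{4490775}$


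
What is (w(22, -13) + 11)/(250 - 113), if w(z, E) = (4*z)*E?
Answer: -1133/137 ≈ -8.2701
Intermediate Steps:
w(z, E) = 4*E*z
(w(22, -13) + 11)/(250 - 113) = (4*(-13)*22 + 11)/(250 - 113) = (-1144 + 11)/137 = -1133*1/137 = -1133/137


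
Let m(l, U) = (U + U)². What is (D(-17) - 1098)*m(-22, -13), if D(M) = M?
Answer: -753740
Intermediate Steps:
m(l, U) = 4*U² (m(l, U) = (2*U)² = 4*U²)
(D(-17) - 1098)*m(-22, -13) = (-17 - 1098)*(4*(-13)²) = -4460*169 = -1115*676 = -753740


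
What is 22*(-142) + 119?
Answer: -3005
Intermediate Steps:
22*(-142) + 119 = -3124 + 119 = -3005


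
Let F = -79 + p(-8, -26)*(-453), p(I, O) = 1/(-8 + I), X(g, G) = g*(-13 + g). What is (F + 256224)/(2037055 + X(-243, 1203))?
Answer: 4098773/33588208 ≈ 0.12203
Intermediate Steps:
F = -811/16 (F = -79 - 453/(-8 - 8) = -79 - 453/(-16) = -79 - 1/16*(-453) = -79 + 453/16 = -811/16 ≈ -50.688)
(F + 256224)/(2037055 + X(-243, 1203)) = (-811/16 + 256224)/(2037055 - 243*(-13 - 243)) = 4098773/(16*(2037055 - 243*(-256))) = 4098773/(16*(2037055 + 62208)) = (4098773/16)/2099263 = (4098773/16)*(1/2099263) = 4098773/33588208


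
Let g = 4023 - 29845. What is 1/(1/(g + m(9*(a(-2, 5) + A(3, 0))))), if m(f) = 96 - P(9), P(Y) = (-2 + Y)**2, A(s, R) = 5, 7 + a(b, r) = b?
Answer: -25775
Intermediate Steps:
a(b, r) = -7 + b
m(f) = 47 (m(f) = 96 - (-2 + 9)**2 = 96 - 1*7**2 = 96 - 1*49 = 96 - 49 = 47)
g = -25822
1/(1/(g + m(9*(a(-2, 5) + A(3, 0))))) = 1/(1/(-25822 + 47)) = 1/(1/(-25775)) = 1/(-1/25775) = -25775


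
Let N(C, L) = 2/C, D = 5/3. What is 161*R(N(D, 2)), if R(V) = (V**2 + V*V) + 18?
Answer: 84042/25 ≈ 3361.7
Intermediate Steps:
D = 5/3 (D = 5*(1/3) = 5/3 ≈ 1.6667)
R(V) = 18 + 2*V**2 (R(V) = (V**2 + V**2) + 18 = 2*V**2 + 18 = 18 + 2*V**2)
161*R(N(D, 2)) = 161*(18 + 2*(2/(5/3))**2) = 161*(18 + 2*(2*(3/5))**2) = 161*(18 + 2*(6/5)**2) = 161*(18 + 2*(36/25)) = 161*(18 + 72/25) = 161*(522/25) = 84042/25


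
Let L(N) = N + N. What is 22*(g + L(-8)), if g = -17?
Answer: -726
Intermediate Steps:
L(N) = 2*N
22*(g + L(-8)) = 22*(-17 + 2*(-8)) = 22*(-17 - 16) = 22*(-33) = -726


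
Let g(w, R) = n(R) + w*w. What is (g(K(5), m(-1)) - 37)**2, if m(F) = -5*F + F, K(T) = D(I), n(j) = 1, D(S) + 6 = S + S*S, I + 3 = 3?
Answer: 0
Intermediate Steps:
I = 0 (I = -3 + 3 = 0)
D(S) = -6 + S + S**2 (D(S) = -6 + (S + S*S) = -6 + (S + S**2) = -6 + S + S**2)
K(T) = -6 (K(T) = -6 + 0 + 0**2 = -6 + 0 + 0 = -6)
m(F) = -4*F
g(w, R) = 1 + w**2 (g(w, R) = 1 + w*w = 1 + w**2)
(g(K(5), m(-1)) - 37)**2 = ((1 + (-6)**2) - 37)**2 = ((1 + 36) - 37)**2 = (37 - 37)**2 = 0**2 = 0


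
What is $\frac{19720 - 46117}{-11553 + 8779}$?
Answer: $\frac{26397}{2774} \approx 9.5159$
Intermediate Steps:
$\frac{19720 - 46117}{-11553 + 8779} = - \frac{26397}{-2774} = \left(-26397\right) \left(- \frac{1}{2774}\right) = \frac{26397}{2774}$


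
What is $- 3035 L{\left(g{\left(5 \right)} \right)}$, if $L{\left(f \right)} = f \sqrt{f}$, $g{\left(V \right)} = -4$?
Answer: $24280 i \approx 24280.0 i$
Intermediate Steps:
$L{\left(f \right)} = f^{\frac{3}{2}}$
$- 3035 L{\left(g{\left(5 \right)} \right)} = - 3035 \left(-4\right)^{\frac{3}{2}} = - 3035 \left(- 8 i\right) = 24280 i$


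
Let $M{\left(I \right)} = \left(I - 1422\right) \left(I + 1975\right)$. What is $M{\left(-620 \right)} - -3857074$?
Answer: $1090164$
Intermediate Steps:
$M{\left(I \right)} = \left(-1422 + I\right) \left(1975 + I\right)$
$M{\left(-620 \right)} - -3857074 = \left(-2808450 + \left(-620\right)^{2} + 553 \left(-620\right)\right) - -3857074 = \left(-2808450 + 384400 - 342860\right) + 3857074 = -2766910 + 3857074 = 1090164$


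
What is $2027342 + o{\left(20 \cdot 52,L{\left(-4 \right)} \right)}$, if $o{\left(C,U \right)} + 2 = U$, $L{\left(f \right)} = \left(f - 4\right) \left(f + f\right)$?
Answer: $2027404$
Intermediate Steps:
$L{\left(f \right)} = 2 f \left(-4 + f\right)$ ($L{\left(f \right)} = \left(-4 + f\right) 2 f = 2 f \left(-4 + f\right)$)
$o{\left(C,U \right)} = -2 + U$
$2027342 + o{\left(20 \cdot 52,L{\left(-4 \right)} \right)} = 2027342 - \left(2 + 8 \left(-4 - 4\right)\right) = 2027342 - \left(2 + 8 \left(-8\right)\right) = 2027342 + \left(-2 + 64\right) = 2027342 + 62 = 2027404$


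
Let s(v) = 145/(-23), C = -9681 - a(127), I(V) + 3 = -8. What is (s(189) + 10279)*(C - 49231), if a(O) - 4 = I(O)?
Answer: -13917602160/23 ≈ -6.0511e+8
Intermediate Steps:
I(V) = -11 (I(V) = -3 - 8 = -11)
a(O) = -7 (a(O) = 4 - 11 = -7)
C = -9674 (C = -9681 - 1*(-7) = -9681 + 7 = -9674)
s(v) = -145/23 (s(v) = 145*(-1/23) = -145/23)
(s(189) + 10279)*(C - 49231) = (-145/23 + 10279)*(-9674 - 49231) = (236272/23)*(-58905) = -13917602160/23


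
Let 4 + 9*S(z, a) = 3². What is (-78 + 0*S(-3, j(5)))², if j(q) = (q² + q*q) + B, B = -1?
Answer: 6084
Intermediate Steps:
j(q) = -1 + 2*q² (j(q) = (q² + q*q) - 1 = (q² + q²) - 1 = 2*q² - 1 = -1 + 2*q²)
S(z, a) = 5/9 (S(z, a) = -4/9 + (⅑)*3² = -4/9 + (⅑)*9 = -4/9 + 1 = 5/9)
(-78 + 0*S(-3, j(5)))² = (-78 + 0*(5/9))² = (-78 + 0)² = (-78)² = 6084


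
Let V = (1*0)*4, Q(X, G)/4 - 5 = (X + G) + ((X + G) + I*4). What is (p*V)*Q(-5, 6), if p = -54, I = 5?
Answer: 0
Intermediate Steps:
Q(X, G) = 100 + 8*G + 8*X (Q(X, G) = 20 + 4*((X + G) + ((X + G) + 5*4)) = 20 + 4*((G + X) + ((G + X) + 20)) = 20 + 4*((G + X) + (20 + G + X)) = 20 + 4*(20 + 2*G + 2*X) = 20 + (80 + 8*G + 8*X) = 100 + 8*G + 8*X)
V = 0 (V = 0*4 = 0)
(p*V)*Q(-5, 6) = (-54*0)*(100 + 8*6 + 8*(-5)) = 0*(100 + 48 - 40) = 0*108 = 0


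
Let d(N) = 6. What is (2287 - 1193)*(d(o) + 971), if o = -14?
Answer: 1068838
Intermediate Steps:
(2287 - 1193)*(d(o) + 971) = (2287 - 1193)*(6 + 971) = 1094*977 = 1068838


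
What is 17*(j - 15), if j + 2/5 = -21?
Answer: -3094/5 ≈ -618.80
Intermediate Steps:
j = -107/5 (j = -⅖ - 21 = -107/5 ≈ -21.400)
17*(j - 15) = 17*(-107/5 - 15) = 17*(-182/5) = -3094/5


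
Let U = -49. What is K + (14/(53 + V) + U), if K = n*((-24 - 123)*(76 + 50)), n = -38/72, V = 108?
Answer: 447423/46 ≈ 9726.6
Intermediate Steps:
n = -19/36 (n = -38*1/72 = -19/36 ≈ -0.52778)
K = 19551/2 (K = -19*(-24 - 123)*(76 + 50)/36 = -(-931)*126/12 = -19/36*(-18522) = 19551/2 ≈ 9775.5)
K + (14/(53 + V) + U) = 19551/2 + (14/(53 + 108) - 49) = 19551/2 + (14/161 - 49) = 19551/2 + ((1/161)*14 - 49) = 19551/2 + (2/23 - 49) = 19551/2 - 1125/23 = 447423/46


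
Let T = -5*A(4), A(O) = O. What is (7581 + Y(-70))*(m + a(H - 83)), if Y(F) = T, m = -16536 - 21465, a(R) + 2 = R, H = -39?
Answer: -288263125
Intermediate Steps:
a(R) = -2 + R
T = -20 (T = -5*4 = -20)
m = -38001
Y(F) = -20
(7581 + Y(-70))*(m + a(H - 83)) = (7581 - 20)*(-38001 + (-2 + (-39 - 83))) = 7561*(-38001 + (-2 - 122)) = 7561*(-38001 - 124) = 7561*(-38125) = -288263125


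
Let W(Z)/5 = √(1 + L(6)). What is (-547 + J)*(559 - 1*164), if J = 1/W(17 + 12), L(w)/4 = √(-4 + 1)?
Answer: -216065 + 79/√(1 + 4*I*√3) ≈ -2.1604e+5 - 19.547*I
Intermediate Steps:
L(w) = 4*I*√3 (L(w) = 4*√(-4 + 1) = 4*√(-3) = 4*(I*√3) = 4*I*√3)
W(Z) = 5*√(1 + 4*I*√3)
J = 1/(5*√(1 + 4*I*√3)) ≈ 0.057143 - 0.049487*I
(-547 + J)*(559 - 1*164) = (-547 + 1/(5*√(1 + 4*I*√3)))*(559 - 1*164) = (-547 + 1/(5*√(1 + 4*I*√3)))*(559 - 164) = (-547 + 1/(5*√(1 + 4*I*√3)))*395 = -216065 + 79/√(1 + 4*I*√3)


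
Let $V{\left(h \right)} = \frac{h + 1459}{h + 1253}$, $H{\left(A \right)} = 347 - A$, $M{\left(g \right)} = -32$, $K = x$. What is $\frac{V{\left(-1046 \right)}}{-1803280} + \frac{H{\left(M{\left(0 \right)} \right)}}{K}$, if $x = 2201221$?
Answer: $\frac{140563621567}{821669485610160} \approx 0.00017107$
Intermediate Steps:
$K = 2201221$
$V{\left(h \right)} = \frac{1459 + h}{1253 + h}$
$\frac{V{\left(-1046 \right)}}{-1803280} + \frac{H{\left(M{\left(0 \right)} \right)}}{K} = \frac{\frac{1}{1253 - 1046} \left(1459 - 1046\right)}{-1803280} + \frac{347 - -32}{2201221} = \frac{1}{207} \cdot 413 \left(- \frac{1}{1803280}\right) + \left(347 + 32\right) \frac{1}{2201221} = \frac{1}{207} \cdot 413 \left(- \frac{1}{1803280}\right) + 379 \cdot \frac{1}{2201221} = \frac{413}{207} \left(- \frac{1}{1803280}\right) + \frac{379}{2201221} = - \frac{413}{373278960} + \frac{379}{2201221} = \frac{140563621567}{821669485610160}$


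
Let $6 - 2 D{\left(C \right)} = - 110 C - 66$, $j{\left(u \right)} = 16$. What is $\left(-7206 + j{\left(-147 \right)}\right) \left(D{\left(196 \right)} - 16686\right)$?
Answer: $42205300$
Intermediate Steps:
$D{\left(C \right)} = 36 + 55 C$ ($D{\left(C \right)} = 3 - \frac{- 110 C - 66}{2} = 3 - \frac{-66 - 110 C}{2} = 3 + \left(33 + 55 C\right) = 36 + 55 C$)
$\left(-7206 + j{\left(-147 \right)}\right) \left(D{\left(196 \right)} - 16686\right) = \left(-7206 + 16\right) \left(\left(36 + 55 \cdot 196\right) - 16686\right) = - 7190 \left(\left(36 + 10780\right) - 16686\right) = - 7190 \left(10816 - 16686\right) = \left(-7190\right) \left(-5870\right) = 42205300$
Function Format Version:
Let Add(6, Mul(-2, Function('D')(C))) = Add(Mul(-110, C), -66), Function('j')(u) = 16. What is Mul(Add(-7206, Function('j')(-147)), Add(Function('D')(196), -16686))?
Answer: 42205300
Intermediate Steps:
Function('D')(C) = Add(36, Mul(55, C)) (Function('D')(C) = Add(3, Mul(Rational(-1, 2), Add(Mul(-110, C), -66))) = Add(3, Mul(Rational(-1, 2), Add(-66, Mul(-110, C)))) = Add(3, Add(33, Mul(55, C))) = Add(36, Mul(55, C)))
Mul(Add(-7206, Function('j')(-147)), Add(Function('D')(196), -16686)) = Mul(Add(-7206, 16), Add(Add(36, Mul(55, 196)), -16686)) = Mul(-7190, Add(Add(36, 10780), -16686)) = Mul(-7190, Add(10816, -16686)) = Mul(-7190, -5870) = 42205300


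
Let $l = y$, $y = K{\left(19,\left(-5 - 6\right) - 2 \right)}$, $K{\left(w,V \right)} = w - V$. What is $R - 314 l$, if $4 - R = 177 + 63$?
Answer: $-10284$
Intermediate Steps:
$y = 32$ ($y = 19 - \left(\left(-5 - 6\right) - 2\right) = 19 - \left(-11 - 2\right) = 19 - -13 = 19 + 13 = 32$)
$R = -236$ ($R = 4 - \left(177 + 63\right) = 4 - 240 = -236$)
$l = 32$
$R - 314 l = -236 - 10048 = -10284$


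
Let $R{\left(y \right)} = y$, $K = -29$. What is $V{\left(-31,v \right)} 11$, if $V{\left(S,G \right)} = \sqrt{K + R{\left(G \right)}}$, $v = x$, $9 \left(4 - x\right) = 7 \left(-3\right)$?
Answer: $\frac{22 i \sqrt{51}}{3} \approx 52.37 i$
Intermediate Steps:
$x = \frac{19}{3}$ ($x = 4 - \frac{7 \left(-3\right)}{9} = 4 - - \frac{7}{3} = 4 + \frac{7}{3} = \frac{19}{3} \approx 6.3333$)
$v = \frac{19}{3} \approx 6.3333$
$V{\left(S,G \right)} = \sqrt{-29 + G}$
$V{\left(-31,v \right)} 11 = \sqrt{-29 + \frac{19}{3}} \cdot 11 = \sqrt{- \frac{68}{3}} \cdot 11 = \frac{2 i \sqrt{51}}{3} \cdot 11 = \frac{22 i \sqrt{51}}{3}$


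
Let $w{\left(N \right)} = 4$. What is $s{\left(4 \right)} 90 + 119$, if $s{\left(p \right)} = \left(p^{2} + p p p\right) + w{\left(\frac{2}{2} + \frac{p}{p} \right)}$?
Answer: $7679$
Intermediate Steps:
$s{\left(p \right)} = 4 + p^{2} + p^{3}$ ($s{\left(p \right)} = \left(p^{2} + p p p\right) + 4 = \left(p^{2} + p^{2} p\right) + 4 = \left(p^{2} + p^{3}\right) + 4 = 4 + p^{2} + p^{3}$)
$s{\left(4 \right)} 90 + 119 = \left(4 + 4^{2} + 4^{3}\right) 90 + 119 = \left(4 + 16 + 64\right) 90 + 119 = 84 \cdot 90 + 119 = 7560 + 119 = 7679$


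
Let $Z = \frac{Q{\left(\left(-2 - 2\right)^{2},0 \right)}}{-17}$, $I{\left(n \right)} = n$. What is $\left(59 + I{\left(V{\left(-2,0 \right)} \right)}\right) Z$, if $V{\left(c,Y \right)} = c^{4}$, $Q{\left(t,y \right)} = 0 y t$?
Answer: $0$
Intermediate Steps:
$Q{\left(t,y \right)} = 0$ ($Q{\left(t,y \right)} = 0 t = 0$)
$Z = 0$ ($Z = \frac{0}{-17} = 0 \left(- \frac{1}{17}\right) = 0$)
$\left(59 + I{\left(V{\left(-2,0 \right)} \right)}\right) Z = \left(59 + \left(-2\right)^{4}\right) 0 = \left(59 + 16\right) 0 = 75 \cdot 0 = 0$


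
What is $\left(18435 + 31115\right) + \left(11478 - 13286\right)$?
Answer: $47742$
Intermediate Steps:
$\left(18435 + 31115\right) + \left(11478 - 13286\right) = 49550 + \left(11478 - 13286\right) = 49550 - 1808 = 47742$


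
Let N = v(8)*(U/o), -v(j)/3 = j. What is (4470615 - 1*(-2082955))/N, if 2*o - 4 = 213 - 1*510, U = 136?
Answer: 960098005/3264 ≈ 2.9415e+5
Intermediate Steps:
o = -293/2 (o = 2 + (213 - 1*510)/2 = 2 + (213 - 510)/2 = 2 + (½)*(-297) = 2 - 297/2 = -293/2 ≈ -146.50)
v(j) = -3*j
N = 6528/293 (N = (-3*8)*(136/(-293/2)) = -3264*(-2)/293 = -24*(-272/293) = 6528/293 ≈ 22.280)
(4470615 - 1*(-2082955))/N = (4470615 - 1*(-2082955))/(6528/293) = (4470615 + 2082955)*(293/6528) = 6553570*(293/6528) = 960098005/3264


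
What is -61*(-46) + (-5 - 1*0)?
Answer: 2801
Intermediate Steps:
-61*(-46) + (-5 - 1*0) = 2806 + (-5 + 0) = 2806 - 5 = 2801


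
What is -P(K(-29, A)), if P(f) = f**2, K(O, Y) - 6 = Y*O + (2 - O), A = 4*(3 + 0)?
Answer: -96721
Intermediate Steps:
A = 12 (A = 4*3 = 12)
K(O, Y) = 8 - O + O*Y (K(O, Y) = 6 + (Y*O + (2 - O)) = 6 + (O*Y + (2 - O)) = 6 + (2 - O + O*Y) = 8 - O + O*Y)
-P(K(-29, A)) = -(8 - 1*(-29) - 29*12)**2 = -(8 + 29 - 348)**2 = -1*(-311)**2 = -1*96721 = -96721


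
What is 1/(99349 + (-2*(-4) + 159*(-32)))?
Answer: 1/94269 ≈ 1.0608e-5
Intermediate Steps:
1/(99349 + (-2*(-4) + 159*(-32))) = 1/(99349 + (8 - 5088)) = 1/(99349 - 5080) = 1/94269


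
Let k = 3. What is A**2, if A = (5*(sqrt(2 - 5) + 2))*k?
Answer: 225 + 900*I*sqrt(3) ≈ 225.0 + 1558.8*I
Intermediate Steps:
A = 30 + 15*I*sqrt(3) (A = (5*(sqrt(2 - 5) + 2))*3 = (5*(sqrt(-3) + 2))*3 = (5*(I*sqrt(3) + 2))*3 = (5*(2 + I*sqrt(3)))*3 = (10 + 5*I*sqrt(3))*3 = 30 + 15*I*sqrt(3) ≈ 30.0 + 25.981*I)
A**2 = (30 + 15*I*sqrt(3))**2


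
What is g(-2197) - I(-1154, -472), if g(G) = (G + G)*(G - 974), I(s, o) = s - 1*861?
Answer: 13935389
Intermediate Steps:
I(s, o) = -861 + s (I(s, o) = s - 861 = -861 + s)
g(G) = 2*G*(-974 + G) (g(G) = (2*G)*(-974 + G) = 2*G*(-974 + G))
g(-2197) - I(-1154, -472) = 2*(-2197)*(-974 - 2197) - (-861 - 1154) = 2*(-2197)*(-3171) - 1*(-2015) = 13933374 + 2015 = 13935389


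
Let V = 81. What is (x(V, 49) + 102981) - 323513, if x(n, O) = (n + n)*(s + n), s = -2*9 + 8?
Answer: -209030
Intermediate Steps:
s = -10 (s = -18 + 8 = -10)
x(n, O) = 2*n*(-10 + n) (x(n, O) = (n + n)*(-10 + n) = (2*n)*(-10 + n) = 2*n*(-10 + n))
(x(V, 49) + 102981) - 323513 = (2*81*(-10 + 81) + 102981) - 323513 = (2*81*71 + 102981) - 323513 = (11502 + 102981) - 323513 = 114483 - 323513 = -209030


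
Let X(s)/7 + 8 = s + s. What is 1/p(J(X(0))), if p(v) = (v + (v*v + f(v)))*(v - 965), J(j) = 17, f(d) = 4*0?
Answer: -1/290088 ≈ -3.4472e-6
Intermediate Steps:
f(d) = 0
X(s) = -56 + 14*s (X(s) = -56 + 7*(s + s) = -56 + 7*(2*s) = -56 + 14*s)
p(v) = (-965 + v)*(v + v**2) (p(v) = (v + (v*v + 0))*(v - 965) = (v + (v**2 + 0))*(-965 + v) = (v + v**2)*(-965 + v) = (-965 + v)*(v + v**2))
1/p(J(X(0))) = 1/(17*(-965 + 17**2 - 964*17)) = 1/(17*(-965 + 289 - 16388)) = 1/(17*(-17064)) = 1/(-290088) = -1/290088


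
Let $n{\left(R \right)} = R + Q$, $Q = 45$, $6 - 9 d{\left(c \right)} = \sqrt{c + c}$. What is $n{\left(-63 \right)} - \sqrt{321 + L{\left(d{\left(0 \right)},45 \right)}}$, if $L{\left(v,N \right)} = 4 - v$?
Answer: $-18 - \frac{\sqrt{2919}}{3} \approx -36.009$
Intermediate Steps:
$d{\left(c \right)} = \frac{2}{3} - \frac{\sqrt{2} \sqrt{c}}{9}$ ($d{\left(c \right)} = \frac{2}{3} - \frac{\sqrt{c + c}}{9} = \frac{2}{3} - \frac{\sqrt{2 c}}{9} = \frac{2}{3} - \frac{\sqrt{2} \sqrt{c}}{9}$)
$n{\left(R \right)} = 45 + R$ ($n{\left(R \right)} = R + 45 = 45 + R$)
$n{\left(-63 \right)} - \sqrt{321 + L{\left(d{\left(0 \right)},45 \right)}} = \left(45 - 63\right) - \sqrt{321 + \left(4 - \left(\frac{2}{3} - \frac{\sqrt{2} \sqrt{0}}{9}\right)\right)} = -18 - \sqrt{321 + \left(4 - \left(\frac{2}{3} - \frac{1}{9} \sqrt{2} \cdot 0\right)\right)} = -18 - \sqrt{321 + \left(4 - \left(\frac{2}{3} + 0\right)\right)} = -18 - \sqrt{321 + \left(4 - \frac{2}{3}\right)} = -18 - \sqrt{321 + \frac{10}{3}} = -18 - \sqrt{\frac{973}{3}} = -18 - \frac{\sqrt{2919}}{3}$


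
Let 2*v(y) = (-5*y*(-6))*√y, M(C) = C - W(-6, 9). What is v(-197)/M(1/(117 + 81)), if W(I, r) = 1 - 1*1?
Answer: -585090*I*√197 ≈ -8.2121e+6*I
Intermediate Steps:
W(I, r) = 0 (W(I, r) = 1 - 1 = 0)
M(C) = C (M(C) = C - 1*0 = C + 0 = C)
v(y) = 15*y^(3/2) (v(y) = ((-5*y*(-6))*√y)/2 = ((30*y)*√y)/2 = (30*y^(3/2))/2 = 15*y^(3/2))
v(-197)/M(1/(117 + 81)) = (15*(-197)^(3/2))/(1/(117 + 81)) = (15*(-197*I*√197))/(1/198) = (-2955*I*√197)/(1/198) = -2955*I*√197*198 = -585090*I*√197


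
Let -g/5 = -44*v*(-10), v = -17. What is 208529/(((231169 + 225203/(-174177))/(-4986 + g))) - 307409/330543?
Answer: 194569180422797372138/6654507824678265 ≈ 29239.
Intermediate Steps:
g = 37400 (g = -5*(-44*(-17))*(-10) = -3740*(-10) = -5*(-7480) = 37400)
208529/(((231169 + 225203/(-174177))/(-4986 + g))) - 307409/330543 = 208529/(((231169 + 225203/(-174177))/(-4986 + 37400))) - 307409/330543 = 208529/(((231169 + 225203*(-1/174177))/32414)) - 307409*1/330543 = 208529/(((231169 - 225203/174177)*(1/32414))) - 307409/330543 = 208529/(((40264097710/174177)*(1/32414))) - 307409/330543 = 208529/(20132048855/2822886639) - 307409/330543 = 208529*(2822886639/20132048855) - 307409/330543 = 588653727944031/20132048855 - 307409/330543 = 194569180422797372138/6654507824678265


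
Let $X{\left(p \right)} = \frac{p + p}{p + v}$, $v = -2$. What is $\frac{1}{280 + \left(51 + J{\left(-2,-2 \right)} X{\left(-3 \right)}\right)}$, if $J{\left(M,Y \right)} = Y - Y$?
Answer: $\frac{1}{331} \approx 0.0030211$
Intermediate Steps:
$X{\left(p \right)} = \frac{2 p}{-2 + p}$ ($X{\left(p \right)} = \frac{p + p}{p - 2} = \frac{2 p}{-2 + p}$)
$J{\left(M,Y \right)} = 0$
$\frac{1}{280 + \left(51 + J{\left(-2,-2 \right)} X{\left(-3 \right)}\right)} = \frac{1}{280 + \left(51 + 0 \cdot 2 \left(-3\right) \frac{1}{-2 - 3}\right)} = \frac{1}{280 + \left(51 + 0 \cdot 2 \left(-3\right) \frac{1}{-5}\right)} = \frac{1}{280 + \left(51 + 0 \cdot 2 \left(-3\right) \left(- \frac{1}{5}\right)\right)} = \frac{1}{280 + \left(51 + 0 \cdot \frac{6}{5}\right)} = \frac{1}{280 + \left(51 + 0\right)} = \frac{1}{280 + 51} = \frac{1}{331}$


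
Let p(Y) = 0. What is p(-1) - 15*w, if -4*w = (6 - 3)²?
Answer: 135/4 ≈ 33.750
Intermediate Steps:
w = -9/4 (w = -(6 - 3)²/4 = -¼*3² = -¼*9 = -9/4 ≈ -2.2500)
p(-1) - 15*w = 0 - 15*(-9/4) = 0 + 135/4 = 135/4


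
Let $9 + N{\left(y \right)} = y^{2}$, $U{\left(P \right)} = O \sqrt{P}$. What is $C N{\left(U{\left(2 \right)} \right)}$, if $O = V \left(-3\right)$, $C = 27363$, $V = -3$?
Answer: $4186539$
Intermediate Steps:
$O = 9$ ($O = \left(-3\right) \left(-3\right) = 9$)
$U{\left(P \right)} = 9 \sqrt{P}$
$N{\left(y \right)} = -9 + y^{2}$
$C N{\left(U{\left(2 \right)} \right)} = 27363 \left(-9 + \left(9 \sqrt{2}\right)^{2}\right) = 27363 \left(-9 + 162\right) = 27363 \cdot 153 = 4186539$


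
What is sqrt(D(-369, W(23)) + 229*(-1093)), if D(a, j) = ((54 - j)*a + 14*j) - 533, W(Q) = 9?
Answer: 3*I*sqrt(29701) ≈ 517.02*I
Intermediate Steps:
D(a, j) = -533 + 14*j + a*(54 - j) (D(a, j) = (a*(54 - j) + 14*j) - 533 = (14*j + a*(54 - j)) - 533 = -533 + 14*j + a*(54 - j))
sqrt(D(-369, W(23)) + 229*(-1093)) = sqrt((-533 + 14*9 + 54*(-369) - 1*(-369)*9) + 229*(-1093)) = sqrt((-533 + 126 - 19926 + 3321) - 250297) = sqrt(-17012 - 250297) = sqrt(-267309) = 3*I*sqrt(29701)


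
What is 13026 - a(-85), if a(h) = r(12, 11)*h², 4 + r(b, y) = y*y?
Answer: -832299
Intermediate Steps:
r(b, y) = -4 + y² (r(b, y) = -4 + y*y = -4 + y²)
a(h) = 117*h² (a(h) = (-4 + 11²)*h² = (-4 + 121)*h² = 117*h²)
13026 - a(-85) = 13026 - 117*(-85)² = 13026 - 117*7225 = 13026 - 1*845325 = 13026 - 845325 = -832299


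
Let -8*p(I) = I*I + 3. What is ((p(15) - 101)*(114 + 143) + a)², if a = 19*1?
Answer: 4425575625/4 ≈ 1.1064e+9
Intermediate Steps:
a = 19
p(I) = -3/8 - I²/8 (p(I) = -(I*I + 3)/8 = -(I² + 3)/8 = -(3 + I²)/8 = -3/8 - I²/8)
((p(15) - 101)*(114 + 143) + a)² = (((-3/8 - ⅛*15²) - 101)*(114 + 143) + 19)² = (((-3/8 - ⅛*225) - 101)*257 + 19)² = (((-3/8 - 225/8) - 101)*257 + 19)² = ((-57/2 - 101)*257 + 19)² = (-259/2*257 + 19)² = (-66563/2 + 19)² = (-66525/2)² = 4425575625/4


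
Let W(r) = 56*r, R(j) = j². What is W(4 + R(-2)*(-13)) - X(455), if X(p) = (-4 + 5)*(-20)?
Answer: -2668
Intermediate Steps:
X(p) = -20 (X(p) = 1*(-20) = -20)
W(4 + R(-2)*(-13)) - X(455) = 56*(4 + (-2)²*(-13)) - 1*(-20) = 56*(4 + 4*(-13)) + 20 = 56*(4 - 52) + 20 = 56*(-48) + 20 = -2688 + 20 = -2668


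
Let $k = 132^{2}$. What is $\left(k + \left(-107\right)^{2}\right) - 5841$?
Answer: $23032$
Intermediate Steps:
$k = 17424$
$\left(k + \left(-107\right)^{2}\right) - 5841 = \left(17424 + \left(-107\right)^{2}\right) - 5841 = \left(17424 + 11449\right) - 5841 = 28873 - 5841 = 23032$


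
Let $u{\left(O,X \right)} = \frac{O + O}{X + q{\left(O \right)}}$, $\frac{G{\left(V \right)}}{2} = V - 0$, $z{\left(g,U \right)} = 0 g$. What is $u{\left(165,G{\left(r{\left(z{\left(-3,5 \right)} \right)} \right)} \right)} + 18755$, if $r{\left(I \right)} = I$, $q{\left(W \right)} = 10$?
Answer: $18788$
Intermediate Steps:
$z{\left(g,U \right)} = 0$
$G{\left(V \right)} = 2 V$ ($G{\left(V \right)} = 2 \left(V - 0\right) = 2 \left(V + 0\right) = 2 V$)
$u{\left(O,X \right)} = \frac{2 O}{10 + X}$ ($u{\left(O,X \right)} = \frac{O + O}{X + 10} = \frac{2 O}{10 + X}$)
$u{\left(165,G{\left(r{\left(z{\left(-3,5 \right)} \right)} \right)} \right)} + 18755 = 2 \cdot 165 \frac{1}{10 + 2 \cdot 0} + 18755 = 2 \cdot 165 \frac{1}{10 + 0} + 18755 = 2 \cdot 165 \cdot \frac{1}{10} + 18755 = 33 + 18755 = 18788$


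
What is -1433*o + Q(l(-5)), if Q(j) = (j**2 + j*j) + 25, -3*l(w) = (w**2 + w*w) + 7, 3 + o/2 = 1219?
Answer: -3484309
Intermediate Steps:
o = 2432 (o = -6 + 2*1219 = -6 + 2438 = 2432)
l(w) = -7/3 - 2*w**2/3 (l(w) = -((w**2 + w*w) + 7)/3 = -((w**2 + w**2) + 7)/3 = -(2*w**2 + 7)/3 = -(7 + 2*w**2)/3 = -7/3 - 2*w**2/3)
Q(j) = 25 + 2*j**2 (Q(j) = (j**2 + j**2) + 25 = 2*j**2 + 25 = 25 + 2*j**2)
-1433*o + Q(l(-5)) = -1433*2432 + (25 + 2*(-7/3 - 2/3*(-5)**2)**2) = -3485056 + (25 + 2*(-7/3 - 2/3*25)**2) = -3485056 + (25 + 2*(-7/3 - 50/3)**2) = -3485056 + (25 + 2*(-19)**2) = -3485056 + (25 + 2*361) = -3485056 + (25 + 722) = -3485056 + 747 = -3484309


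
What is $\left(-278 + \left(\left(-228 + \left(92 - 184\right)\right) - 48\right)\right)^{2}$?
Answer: $417316$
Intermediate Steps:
$\left(-278 + \left(\left(-228 + \left(92 - 184\right)\right) - 48\right)\right)^{2} = \left(-278 - 368\right)^{2} = \left(-646\right)^{2} = 417316$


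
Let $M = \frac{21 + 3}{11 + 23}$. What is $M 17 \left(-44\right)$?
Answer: $-528$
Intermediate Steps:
$M = \frac{12}{17}$ ($M = \frac{24}{34} = 24 \cdot \frac{1}{34} = \frac{12}{17} \approx 0.70588$)
$M 17 \left(-44\right) = \frac{12}{17} \cdot 17 \left(-44\right) = 12 \left(-44\right) = -528$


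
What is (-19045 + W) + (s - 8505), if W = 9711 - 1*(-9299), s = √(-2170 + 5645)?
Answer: -8540 + 5*√139 ≈ -8481.0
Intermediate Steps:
s = 5*√139 (s = √3475 = 5*√139 ≈ 58.949)
W = 19010 (W = 9711 + 9299 = 19010)
(-19045 + W) + (s - 8505) = (-19045 + 19010) + (5*√139 - 8505) = -35 + (-8505 + 5*√139) = -8540 + 5*√139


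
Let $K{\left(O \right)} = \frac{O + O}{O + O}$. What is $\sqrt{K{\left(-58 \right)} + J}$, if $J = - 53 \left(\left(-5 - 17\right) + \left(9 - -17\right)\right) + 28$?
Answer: $i \sqrt{183} \approx 13.528 i$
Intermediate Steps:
$K{\left(O \right)} = 1$ ($K{\left(O \right)} = \frac{2 O}{2 O} = 2 O \frac{1}{2 O} = 1$)
$J = -184$ ($J = - 53 \left(-22 + \left(9 + 17\right)\right) + 28 = - 53 \left(-22 + 26\right) + 28 = \left(-53\right) 4 + 28 = -212 + 28 = -184$)
$\sqrt{K{\left(-58 \right)} + J} = \sqrt{1 - 184} = \sqrt{-183} = i \sqrt{183}$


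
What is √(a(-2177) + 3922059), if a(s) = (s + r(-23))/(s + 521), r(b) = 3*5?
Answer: √141194171/6 ≈ 1980.4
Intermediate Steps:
r(b) = 15
a(s) = (15 + s)/(521 + s) (a(s) = (s + 15)/(s + 521) = (15 + s)/(521 + s))
√(a(-2177) + 3922059) = √((15 - 2177)/(521 - 2177) + 3922059) = √(-2162/(-1656) + 3922059) = √(-1/1656*(-2162) + 3922059) = √(47/36 + 3922059) = √(141194171/36) = √141194171/6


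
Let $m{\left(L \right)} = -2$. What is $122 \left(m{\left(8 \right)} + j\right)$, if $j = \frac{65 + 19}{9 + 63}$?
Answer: $- \frac{305}{3} \approx -101.67$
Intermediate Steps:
$j = \frac{7}{6}$ ($j = \frac{84}{72} = 84 \cdot \frac{1}{72} = \frac{7}{6} \approx 1.1667$)
$122 \left(m{\left(8 \right)} + j\right) = 122 \left(-2 + \frac{7}{6}\right) = 122 \left(- \frac{5}{6}\right) = - \frac{305}{3}$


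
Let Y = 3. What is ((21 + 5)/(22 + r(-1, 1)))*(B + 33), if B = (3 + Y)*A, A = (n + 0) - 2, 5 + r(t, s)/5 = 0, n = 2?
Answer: -286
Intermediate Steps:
r(t, s) = -25 (r(t, s) = -25 + 5*0 = -25 + 0 = -25)
A = 0 (A = (2 + 0) - 2 = 2 - 2 = 0)
B = 0 (B = (3 + 3)*0 = 6*0 = 0)
((21 + 5)/(22 + r(-1, 1)))*(B + 33) = ((21 + 5)/(22 - 25))*(0 + 33) = (26/(-3))*33 = (26*(-⅓))*33 = -26/3*33 = -286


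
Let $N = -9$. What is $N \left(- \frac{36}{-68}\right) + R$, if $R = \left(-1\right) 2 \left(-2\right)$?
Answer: $- \frac{13}{17} \approx -0.76471$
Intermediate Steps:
$R = 4$ ($R = \left(-2\right) \left(-2\right) = 4$)
$N \left(- \frac{36}{-68}\right) + R = - 9 \left(- \frac{36}{-68}\right) + 4 = - 9 \left(\left(-36\right) \left(- \frac{1}{68}\right)\right) + 4 = \left(-9\right) \frac{9}{17} + 4 = - \frac{81}{17} + 4 = - \frac{13}{17}$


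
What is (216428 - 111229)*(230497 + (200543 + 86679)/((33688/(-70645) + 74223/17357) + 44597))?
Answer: 663067531654783726129521/27344421512212 ≈ 2.4249e+10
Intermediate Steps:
(216428 - 111229)*(230497 + (200543 + 86679)/((33688/(-70645) + 74223/17357) + 44597)) = 105199*(230497 + 287222/((33688*(-1/70645) + 74223*(1/17357)) + 44597)) = 105199*(230497 + 287222/((-33688/70645 + 74223/17357) + 44597)) = 105199*(230497 + 287222/(4658761219/1226185265 + 44597)) = 105199*(230497 + 287222/(54688843024424/1226185265)) = 105199*(230497 + 287222*(1226185265/54688843024424)) = 105199*(230497 + 176093692091915/27344421512212) = 105199*(6302983218992421279/27344421512212) = 663067531654783726129521/27344421512212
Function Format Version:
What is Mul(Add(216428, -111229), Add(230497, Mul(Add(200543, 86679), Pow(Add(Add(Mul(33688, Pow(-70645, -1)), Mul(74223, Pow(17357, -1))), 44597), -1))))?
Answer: Rational(663067531654783726129521, 27344421512212) ≈ 2.4249e+10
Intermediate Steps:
Mul(Add(216428, -111229), Add(230497, Mul(Add(200543, 86679), Pow(Add(Add(Mul(33688, Pow(-70645, -1)), Mul(74223, Pow(17357, -1))), 44597), -1)))) = Mul(105199, Add(230497, Mul(287222, Pow(Add(Add(Mul(33688, Rational(-1, 70645)), Mul(74223, Rational(1, 17357))), 44597), -1)))) = Mul(105199, Add(230497, Mul(287222, Pow(Add(Add(Rational(-33688, 70645), Rational(74223, 17357)), 44597), -1)))) = Mul(105199, Add(230497, Mul(287222, Pow(Add(Rational(4658761219, 1226185265), 44597), -1)))) = Mul(105199, Add(230497, Mul(287222, Pow(Rational(54688843024424, 1226185265), -1)))) = Mul(105199, Add(230497, Mul(287222, Rational(1226185265, 54688843024424)))) = Mul(105199, Add(230497, Rational(176093692091915, 27344421512212))) = Mul(105199, Rational(6302983218992421279, 27344421512212)) = Rational(663067531654783726129521, 27344421512212)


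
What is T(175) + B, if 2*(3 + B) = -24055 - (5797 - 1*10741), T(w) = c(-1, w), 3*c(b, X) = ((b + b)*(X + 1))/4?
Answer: -57527/6 ≈ -9587.8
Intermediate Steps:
c(b, X) = b*(1 + X)/6 (c(b, X) = (((b + b)*(X + 1))/4)/3 = (((2*b)*(1 + X))*(1/4))/3 = ((2*b*(1 + X))*(1/4))/3 = (b*(1 + X)/2)/3 = b*(1 + X)/6)
T(w) = -1/6 - w/6 (T(w) = (1/6)*(-1)*(1 + w) = -1/6 - w/6)
B = -19117/2 (B = -3 + (-24055 - (5797 - 1*10741))/2 = -3 + (-24055 - (5797 - 10741))/2 = -3 + (-24055 - 1*(-4944))/2 = -3 + (-24055 + 4944)/2 = -3 + (1/2)*(-19111) = -3 - 19111/2 = -19117/2 ≈ -9558.5)
T(175) + B = (-1/6 - 1/6*175) - 19117/2 = (-1/6 - 175/6) - 19117/2 = -88/3 - 19117/2 = -57527/6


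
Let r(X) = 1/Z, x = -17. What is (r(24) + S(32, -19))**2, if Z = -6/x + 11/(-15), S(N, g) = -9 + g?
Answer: 8826841/9409 ≈ 938.13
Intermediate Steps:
Z = -97/255 (Z = -6/(-17) + 11/(-15) = -6*(-1/17) + 11*(-1/15) = 6/17 - 11/15 = -97/255 ≈ -0.38039)
r(X) = -255/97 (r(X) = 1/(-97/255) = -255/97)
(r(24) + S(32, -19))**2 = (-255/97 + (-9 - 19))**2 = (-255/97 - 28)**2 = (-2971/97)**2 = 8826841/9409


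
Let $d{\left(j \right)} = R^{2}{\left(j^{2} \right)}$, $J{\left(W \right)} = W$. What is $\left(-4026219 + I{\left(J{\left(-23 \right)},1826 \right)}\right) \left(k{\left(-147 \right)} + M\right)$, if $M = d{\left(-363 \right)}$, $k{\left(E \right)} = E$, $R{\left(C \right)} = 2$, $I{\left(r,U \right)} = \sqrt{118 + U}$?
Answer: $575749317 - 2574 \sqrt{6} \approx 5.7574 \cdot 10^{8}$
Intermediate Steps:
$d{\left(j \right)} = 4$ ($d{\left(j \right)} = 2^{2} = 4$)
$M = 4$
$\left(-4026219 + I{\left(J{\left(-23 \right)},1826 \right)}\right) \left(k{\left(-147 \right)} + M\right) = \left(-4026219 + \sqrt{118 + 1826}\right) \left(-147 + 4\right) = \left(-4026219 + \sqrt{1944}\right) \left(-143\right) = \left(-4026219 + 18 \sqrt{6}\right) \left(-143\right) = 575749317 - 2574 \sqrt{6}$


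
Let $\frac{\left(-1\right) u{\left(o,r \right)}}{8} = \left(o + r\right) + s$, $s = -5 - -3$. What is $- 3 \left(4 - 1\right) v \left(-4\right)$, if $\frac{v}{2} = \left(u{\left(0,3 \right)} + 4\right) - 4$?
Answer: $-576$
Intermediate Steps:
$s = -2$ ($s = -5 + 3 = -2$)
$u{\left(o,r \right)} = 16 - 8 o - 8 r$ ($u{\left(o,r \right)} = - 8 \left(\left(o + r\right) - 2\right) = - 8 \left(-2 + o + r\right) = 16 - 8 o - 8 r$)
$v = -16$ ($v = 2 \left(\left(\left(16 - 0 - 24\right) + 4\right) - 4\right) = 2 \left(\left(\left(16 + 0 - 24\right) + 4\right) - 4\right) = 2 \left(\left(-8 + 4\right) - 4\right) = 2 \left(-4 - 4\right) = 2 \left(-8\right) = -16$)
$- 3 \left(4 - 1\right) v \left(-4\right) = - 3 \left(4 - 1\right) \left(-16\right) \left(-4\right) = \left(-3\right) 3 \left(-16\right) \left(-4\right) = \left(-9\right) \left(-16\right) \left(-4\right) = 144 \left(-4\right) = -576$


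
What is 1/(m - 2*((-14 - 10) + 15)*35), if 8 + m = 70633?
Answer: 1/71255 ≈ 1.4034e-5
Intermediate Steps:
m = 70625 (m = -8 + 70633 = 70625)
1/(m - 2*((-14 - 10) + 15)*35) = 1/(70625 - 2*((-14 - 10) + 15)*35) = 1/(70625 - 2*(-24 + 15)*35) = 1/(70625 - 2*(-9)*35) = 1/(70625 + 18*35) = 1/(70625 + 630) = 1/71255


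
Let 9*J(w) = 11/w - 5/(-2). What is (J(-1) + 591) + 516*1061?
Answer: 9865189/18 ≈ 5.4807e+5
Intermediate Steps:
J(w) = 5/18 + 11/(9*w) (J(w) = (11/w - 5/(-2))/9 = (11/w - 5*(-½))/9 = (11/w + 5/2)/9 = (5/2 + 11/w)/9 = 5/18 + 11/(9*w))
(J(-1) + 591) + 516*1061 = ((1/18)*(22 + 5*(-1))/(-1) + 591) + 516*1061 = ((1/18)*(-1)*(22 - 5) + 591) + 547476 = ((1/18)*(-1)*17 + 591) + 547476 = (-17/18 + 591) + 547476 = 10621/18 + 547476 = 9865189/18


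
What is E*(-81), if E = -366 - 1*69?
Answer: 35235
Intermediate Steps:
E = -435 (E = -366 - 69 = -435)
E*(-81) = -435*(-81) = 35235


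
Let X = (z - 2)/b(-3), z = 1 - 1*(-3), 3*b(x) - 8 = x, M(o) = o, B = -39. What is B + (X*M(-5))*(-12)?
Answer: 33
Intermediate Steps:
b(x) = 8/3 + x/3
z = 4 (z = 1 + 3 = 4)
X = 6/5 (X = (4 - 2)/(8/3 + (1/3)*(-3)) = 2/(8/3 - 1) = 2/(5/3) = (3/5)*2 = 6/5 ≈ 1.2000)
B + (X*M(-5))*(-12) = -39 + ((6/5)*(-5))*(-12) = -39 - 6*(-12) = -39 + 72 = 33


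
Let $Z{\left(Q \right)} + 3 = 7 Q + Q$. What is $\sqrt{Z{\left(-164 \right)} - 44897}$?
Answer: $2 i \sqrt{11553} \approx 214.97 i$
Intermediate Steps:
$Z{\left(Q \right)} = -3 + 8 Q$ ($Z{\left(Q \right)} = -3 + \left(7 Q + Q\right) = -3 + 8 Q$)
$\sqrt{Z{\left(-164 \right)} - 44897} = \sqrt{\left(-3 + 8 \left(-164\right)\right) - 44897} = \sqrt{\left(-3 - 1312\right) - 44897} = \sqrt{-1315 - 44897} = \sqrt{-46212} = 2 i \sqrt{11553}$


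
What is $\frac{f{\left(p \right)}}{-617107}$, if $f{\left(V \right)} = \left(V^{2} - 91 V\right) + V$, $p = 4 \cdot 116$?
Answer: $- \frac{173536}{617107} \approx -0.28121$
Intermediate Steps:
$p = 464$
$f{\left(V \right)} = V^{2} - 90 V$
$\frac{f{\left(p \right)}}{-617107} = \frac{464 \left(-90 + 464\right)}{-617107} = 464 \cdot 374 \left(- \frac{1}{617107}\right) = 173536 \left(- \frac{1}{617107}\right) = - \frac{173536}{617107}$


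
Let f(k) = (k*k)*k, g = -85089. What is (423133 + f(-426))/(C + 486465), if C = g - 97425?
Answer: -76885643/303951 ≈ -252.95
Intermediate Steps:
C = -182514 (C = -85089 - 97425 = -182514)
f(k) = k**3 (f(k) = k**2*k = k**3)
(423133 + f(-426))/(C + 486465) = (423133 + (-426)**3)/(-182514 + 486465) = (423133 - 77308776)/303951 = -76885643*1/303951 = -76885643/303951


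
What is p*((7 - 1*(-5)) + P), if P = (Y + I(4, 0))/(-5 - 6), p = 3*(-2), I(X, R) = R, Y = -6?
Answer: -828/11 ≈ -75.273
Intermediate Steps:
p = -6
P = 6/11 (P = (-6 + 0)/(-5 - 6) = -6/(-11) = -6*(-1/11) = 6/11 ≈ 0.54545)
p*((7 - 1*(-5)) + P) = -6*((7 - 1*(-5)) + 6/11) = -6*((7 + 5) + 6/11) = -6*(12 + 6/11) = -6*138/11 = -828/11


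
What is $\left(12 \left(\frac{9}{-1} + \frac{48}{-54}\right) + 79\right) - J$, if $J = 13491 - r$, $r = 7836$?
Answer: $- \frac{17084}{3} \approx -5694.7$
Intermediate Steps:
$J = 5655$ ($J = 13491 - 7836 = 5655$)
$\left(12 \left(\frac{9}{-1} + \frac{48}{-54}\right) + 79\right) - J = \left(12 \left(\frac{9}{-1} + \frac{48}{-54}\right) + 79\right) - 5655 = \left(12 \left(9 \left(-1\right) + 48 \left(- \frac{1}{54}\right)\right) + 79\right) - 5655 = \left(12 \left(-9 - \frac{8}{9}\right) + 79\right) - 5655 = \left(12 \left(- \frac{89}{9}\right) + 79\right) - 5655 = \left(- \frac{356}{3} + 79\right) - 5655 = - \frac{119}{3} - 5655 = - \frac{17084}{3}$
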